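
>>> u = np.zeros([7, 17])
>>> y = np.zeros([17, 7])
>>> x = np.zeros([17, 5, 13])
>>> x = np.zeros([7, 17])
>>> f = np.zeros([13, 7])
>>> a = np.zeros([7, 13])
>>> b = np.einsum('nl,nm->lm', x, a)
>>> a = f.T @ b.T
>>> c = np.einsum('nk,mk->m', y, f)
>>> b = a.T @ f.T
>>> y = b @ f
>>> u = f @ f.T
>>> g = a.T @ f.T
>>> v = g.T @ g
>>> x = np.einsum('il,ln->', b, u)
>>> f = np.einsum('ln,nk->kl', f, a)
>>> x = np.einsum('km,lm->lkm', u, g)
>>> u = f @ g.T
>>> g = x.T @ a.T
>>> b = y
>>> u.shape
(17, 17)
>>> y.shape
(17, 7)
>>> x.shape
(17, 13, 13)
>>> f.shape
(17, 13)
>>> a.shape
(7, 17)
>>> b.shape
(17, 7)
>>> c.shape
(13,)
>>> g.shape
(13, 13, 7)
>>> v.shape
(13, 13)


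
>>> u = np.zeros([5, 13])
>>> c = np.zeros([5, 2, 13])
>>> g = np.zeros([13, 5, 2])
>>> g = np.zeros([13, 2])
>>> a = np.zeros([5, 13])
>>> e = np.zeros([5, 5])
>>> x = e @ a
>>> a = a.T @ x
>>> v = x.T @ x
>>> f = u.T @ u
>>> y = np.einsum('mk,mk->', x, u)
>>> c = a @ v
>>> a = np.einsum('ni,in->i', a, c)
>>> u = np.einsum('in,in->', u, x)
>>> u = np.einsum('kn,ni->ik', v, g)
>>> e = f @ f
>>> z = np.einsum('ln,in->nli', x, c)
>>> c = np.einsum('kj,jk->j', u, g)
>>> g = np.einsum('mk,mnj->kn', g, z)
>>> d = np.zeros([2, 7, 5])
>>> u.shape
(2, 13)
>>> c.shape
(13,)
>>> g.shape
(2, 5)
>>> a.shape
(13,)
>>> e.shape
(13, 13)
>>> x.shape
(5, 13)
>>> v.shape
(13, 13)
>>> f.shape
(13, 13)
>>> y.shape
()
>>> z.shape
(13, 5, 13)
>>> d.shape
(2, 7, 5)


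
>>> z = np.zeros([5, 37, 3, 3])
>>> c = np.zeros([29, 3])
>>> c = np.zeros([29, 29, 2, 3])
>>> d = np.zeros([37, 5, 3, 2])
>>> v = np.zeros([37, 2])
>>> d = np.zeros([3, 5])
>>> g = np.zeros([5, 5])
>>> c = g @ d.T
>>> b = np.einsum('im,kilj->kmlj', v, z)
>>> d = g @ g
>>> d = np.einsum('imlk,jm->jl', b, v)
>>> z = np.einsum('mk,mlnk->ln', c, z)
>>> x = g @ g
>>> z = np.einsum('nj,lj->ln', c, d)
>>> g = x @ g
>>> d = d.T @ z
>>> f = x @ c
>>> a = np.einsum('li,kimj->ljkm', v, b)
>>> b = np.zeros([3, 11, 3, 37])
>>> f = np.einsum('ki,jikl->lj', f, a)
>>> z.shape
(37, 5)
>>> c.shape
(5, 3)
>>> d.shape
(3, 5)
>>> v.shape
(37, 2)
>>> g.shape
(5, 5)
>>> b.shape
(3, 11, 3, 37)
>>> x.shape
(5, 5)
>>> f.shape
(3, 37)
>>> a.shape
(37, 3, 5, 3)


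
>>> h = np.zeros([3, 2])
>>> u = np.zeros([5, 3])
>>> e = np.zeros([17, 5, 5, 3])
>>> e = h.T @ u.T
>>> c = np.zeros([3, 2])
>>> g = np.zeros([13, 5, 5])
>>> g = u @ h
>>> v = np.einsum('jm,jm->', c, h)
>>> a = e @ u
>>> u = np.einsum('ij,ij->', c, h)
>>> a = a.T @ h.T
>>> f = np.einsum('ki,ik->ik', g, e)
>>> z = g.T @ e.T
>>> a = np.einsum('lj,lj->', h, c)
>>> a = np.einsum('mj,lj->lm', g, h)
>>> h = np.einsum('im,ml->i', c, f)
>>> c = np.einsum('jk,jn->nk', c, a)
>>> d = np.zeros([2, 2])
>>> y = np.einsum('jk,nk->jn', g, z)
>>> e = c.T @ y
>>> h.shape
(3,)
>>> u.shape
()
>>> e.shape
(2, 2)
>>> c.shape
(5, 2)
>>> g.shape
(5, 2)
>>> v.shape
()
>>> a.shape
(3, 5)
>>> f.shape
(2, 5)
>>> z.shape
(2, 2)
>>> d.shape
(2, 2)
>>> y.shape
(5, 2)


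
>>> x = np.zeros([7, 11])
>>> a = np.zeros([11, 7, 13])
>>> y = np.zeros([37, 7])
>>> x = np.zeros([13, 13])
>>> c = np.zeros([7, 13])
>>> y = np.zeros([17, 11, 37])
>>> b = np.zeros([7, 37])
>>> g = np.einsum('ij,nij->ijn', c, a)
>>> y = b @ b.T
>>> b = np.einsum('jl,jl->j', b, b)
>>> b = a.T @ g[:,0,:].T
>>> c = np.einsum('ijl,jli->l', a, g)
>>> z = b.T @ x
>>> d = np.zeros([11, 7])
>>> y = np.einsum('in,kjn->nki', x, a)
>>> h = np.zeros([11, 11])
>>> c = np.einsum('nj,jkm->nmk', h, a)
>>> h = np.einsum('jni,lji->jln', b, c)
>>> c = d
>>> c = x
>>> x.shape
(13, 13)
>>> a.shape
(11, 7, 13)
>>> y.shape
(13, 11, 13)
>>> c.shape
(13, 13)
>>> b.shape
(13, 7, 7)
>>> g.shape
(7, 13, 11)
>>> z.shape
(7, 7, 13)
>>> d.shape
(11, 7)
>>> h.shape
(13, 11, 7)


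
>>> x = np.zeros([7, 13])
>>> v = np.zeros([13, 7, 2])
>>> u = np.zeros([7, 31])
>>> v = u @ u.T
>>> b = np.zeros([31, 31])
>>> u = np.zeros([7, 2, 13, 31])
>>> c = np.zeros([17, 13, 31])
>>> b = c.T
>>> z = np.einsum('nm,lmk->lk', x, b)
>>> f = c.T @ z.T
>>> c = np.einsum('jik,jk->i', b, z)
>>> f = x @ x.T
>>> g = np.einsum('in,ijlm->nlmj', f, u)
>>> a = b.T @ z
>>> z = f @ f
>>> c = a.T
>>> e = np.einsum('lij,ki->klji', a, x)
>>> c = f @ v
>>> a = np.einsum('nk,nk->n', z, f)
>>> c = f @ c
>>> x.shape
(7, 13)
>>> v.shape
(7, 7)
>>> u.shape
(7, 2, 13, 31)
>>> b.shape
(31, 13, 17)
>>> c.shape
(7, 7)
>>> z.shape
(7, 7)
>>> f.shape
(7, 7)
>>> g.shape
(7, 13, 31, 2)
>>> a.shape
(7,)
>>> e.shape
(7, 17, 17, 13)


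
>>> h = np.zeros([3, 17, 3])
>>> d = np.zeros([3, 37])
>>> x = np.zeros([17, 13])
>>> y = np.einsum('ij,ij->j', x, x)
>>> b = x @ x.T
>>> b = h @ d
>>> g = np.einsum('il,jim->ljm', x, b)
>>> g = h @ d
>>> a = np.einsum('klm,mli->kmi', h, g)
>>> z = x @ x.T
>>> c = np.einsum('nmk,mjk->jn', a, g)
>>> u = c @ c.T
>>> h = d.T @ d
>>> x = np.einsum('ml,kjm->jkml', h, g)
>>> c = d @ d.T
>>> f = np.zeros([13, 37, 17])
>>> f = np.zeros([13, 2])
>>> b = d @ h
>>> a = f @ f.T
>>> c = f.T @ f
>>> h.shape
(37, 37)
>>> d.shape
(3, 37)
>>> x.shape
(17, 3, 37, 37)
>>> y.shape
(13,)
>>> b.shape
(3, 37)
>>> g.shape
(3, 17, 37)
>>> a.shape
(13, 13)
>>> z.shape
(17, 17)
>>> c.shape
(2, 2)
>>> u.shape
(17, 17)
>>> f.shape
(13, 2)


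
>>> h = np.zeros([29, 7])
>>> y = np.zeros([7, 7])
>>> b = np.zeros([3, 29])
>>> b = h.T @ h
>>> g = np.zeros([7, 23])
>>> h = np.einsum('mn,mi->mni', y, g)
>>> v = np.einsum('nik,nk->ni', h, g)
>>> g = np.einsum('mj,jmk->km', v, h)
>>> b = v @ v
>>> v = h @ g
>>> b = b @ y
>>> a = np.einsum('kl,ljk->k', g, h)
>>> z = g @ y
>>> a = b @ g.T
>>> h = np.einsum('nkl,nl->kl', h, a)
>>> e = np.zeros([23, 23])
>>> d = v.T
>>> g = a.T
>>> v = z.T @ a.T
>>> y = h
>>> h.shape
(7, 23)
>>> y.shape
(7, 23)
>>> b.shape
(7, 7)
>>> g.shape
(23, 7)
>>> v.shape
(7, 7)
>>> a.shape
(7, 23)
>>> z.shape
(23, 7)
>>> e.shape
(23, 23)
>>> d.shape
(7, 7, 7)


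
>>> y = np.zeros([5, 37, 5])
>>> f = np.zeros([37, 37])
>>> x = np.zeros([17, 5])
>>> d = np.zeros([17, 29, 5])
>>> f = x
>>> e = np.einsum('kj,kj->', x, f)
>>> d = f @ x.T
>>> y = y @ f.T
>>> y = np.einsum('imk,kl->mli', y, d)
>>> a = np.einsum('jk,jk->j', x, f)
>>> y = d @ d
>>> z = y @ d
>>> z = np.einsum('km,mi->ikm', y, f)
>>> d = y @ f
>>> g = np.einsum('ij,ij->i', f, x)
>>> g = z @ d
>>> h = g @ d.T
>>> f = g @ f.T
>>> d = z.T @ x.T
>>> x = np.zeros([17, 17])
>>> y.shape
(17, 17)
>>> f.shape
(5, 17, 17)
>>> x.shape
(17, 17)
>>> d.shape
(17, 17, 17)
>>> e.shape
()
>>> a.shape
(17,)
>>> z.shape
(5, 17, 17)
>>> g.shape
(5, 17, 5)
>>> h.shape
(5, 17, 17)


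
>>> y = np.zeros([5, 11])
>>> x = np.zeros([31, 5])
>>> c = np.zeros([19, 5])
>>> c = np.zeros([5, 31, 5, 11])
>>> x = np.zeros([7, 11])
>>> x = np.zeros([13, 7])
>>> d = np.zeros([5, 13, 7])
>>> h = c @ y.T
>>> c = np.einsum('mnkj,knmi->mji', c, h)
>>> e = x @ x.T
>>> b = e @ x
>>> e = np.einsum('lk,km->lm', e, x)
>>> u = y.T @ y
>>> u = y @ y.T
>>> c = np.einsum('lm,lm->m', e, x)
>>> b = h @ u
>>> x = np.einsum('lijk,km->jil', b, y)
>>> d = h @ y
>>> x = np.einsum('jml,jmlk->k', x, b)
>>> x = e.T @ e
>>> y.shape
(5, 11)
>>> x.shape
(7, 7)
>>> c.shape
(7,)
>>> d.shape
(5, 31, 5, 11)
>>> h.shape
(5, 31, 5, 5)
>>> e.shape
(13, 7)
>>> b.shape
(5, 31, 5, 5)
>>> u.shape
(5, 5)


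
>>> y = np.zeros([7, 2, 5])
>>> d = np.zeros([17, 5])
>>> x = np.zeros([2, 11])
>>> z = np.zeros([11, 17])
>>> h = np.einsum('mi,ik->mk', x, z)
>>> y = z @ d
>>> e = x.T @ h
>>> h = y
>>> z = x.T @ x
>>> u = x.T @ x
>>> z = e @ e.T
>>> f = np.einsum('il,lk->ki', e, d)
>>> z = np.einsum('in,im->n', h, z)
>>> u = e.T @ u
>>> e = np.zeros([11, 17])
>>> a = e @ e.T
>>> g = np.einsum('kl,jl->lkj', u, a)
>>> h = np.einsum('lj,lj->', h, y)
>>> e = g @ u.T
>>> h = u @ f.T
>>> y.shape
(11, 5)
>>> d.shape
(17, 5)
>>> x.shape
(2, 11)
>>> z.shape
(5,)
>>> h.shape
(17, 5)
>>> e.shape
(11, 17, 17)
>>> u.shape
(17, 11)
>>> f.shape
(5, 11)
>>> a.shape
(11, 11)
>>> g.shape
(11, 17, 11)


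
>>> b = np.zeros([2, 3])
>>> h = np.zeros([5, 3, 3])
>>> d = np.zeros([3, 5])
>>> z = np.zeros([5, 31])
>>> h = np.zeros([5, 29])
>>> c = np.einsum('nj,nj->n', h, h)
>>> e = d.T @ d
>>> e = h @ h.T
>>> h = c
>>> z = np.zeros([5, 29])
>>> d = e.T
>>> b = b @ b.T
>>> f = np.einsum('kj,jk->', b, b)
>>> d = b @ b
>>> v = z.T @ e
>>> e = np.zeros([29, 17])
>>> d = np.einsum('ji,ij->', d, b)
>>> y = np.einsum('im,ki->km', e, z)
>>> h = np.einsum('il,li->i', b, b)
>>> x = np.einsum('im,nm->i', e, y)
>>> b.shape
(2, 2)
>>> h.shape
(2,)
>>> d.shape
()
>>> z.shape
(5, 29)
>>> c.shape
(5,)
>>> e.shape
(29, 17)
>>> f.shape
()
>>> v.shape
(29, 5)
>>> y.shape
(5, 17)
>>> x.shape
(29,)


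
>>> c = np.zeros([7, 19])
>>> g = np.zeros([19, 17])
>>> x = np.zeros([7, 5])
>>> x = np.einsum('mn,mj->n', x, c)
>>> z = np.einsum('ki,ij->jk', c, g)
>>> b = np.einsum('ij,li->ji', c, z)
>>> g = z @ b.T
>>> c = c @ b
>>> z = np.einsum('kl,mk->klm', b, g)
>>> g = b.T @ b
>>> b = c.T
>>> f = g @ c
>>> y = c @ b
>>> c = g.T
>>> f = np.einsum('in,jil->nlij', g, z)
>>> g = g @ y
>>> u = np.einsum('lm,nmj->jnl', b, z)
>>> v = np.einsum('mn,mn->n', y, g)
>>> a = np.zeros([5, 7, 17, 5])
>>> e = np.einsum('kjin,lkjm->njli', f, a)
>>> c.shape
(7, 7)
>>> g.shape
(7, 7)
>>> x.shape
(5,)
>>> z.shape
(19, 7, 17)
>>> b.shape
(7, 7)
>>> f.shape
(7, 17, 7, 19)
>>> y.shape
(7, 7)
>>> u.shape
(17, 19, 7)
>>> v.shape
(7,)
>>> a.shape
(5, 7, 17, 5)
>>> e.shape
(19, 17, 5, 7)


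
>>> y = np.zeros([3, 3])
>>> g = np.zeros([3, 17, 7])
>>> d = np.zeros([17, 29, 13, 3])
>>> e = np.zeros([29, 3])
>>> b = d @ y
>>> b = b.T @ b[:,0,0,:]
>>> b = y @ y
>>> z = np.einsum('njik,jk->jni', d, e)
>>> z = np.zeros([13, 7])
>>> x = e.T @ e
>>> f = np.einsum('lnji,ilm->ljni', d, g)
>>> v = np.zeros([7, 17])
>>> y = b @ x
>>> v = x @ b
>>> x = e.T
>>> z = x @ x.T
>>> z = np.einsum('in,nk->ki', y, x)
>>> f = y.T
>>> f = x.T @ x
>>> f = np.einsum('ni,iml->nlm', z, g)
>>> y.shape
(3, 3)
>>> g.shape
(3, 17, 7)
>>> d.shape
(17, 29, 13, 3)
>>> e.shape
(29, 3)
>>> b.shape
(3, 3)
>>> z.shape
(29, 3)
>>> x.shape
(3, 29)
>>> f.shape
(29, 7, 17)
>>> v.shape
(3, 3)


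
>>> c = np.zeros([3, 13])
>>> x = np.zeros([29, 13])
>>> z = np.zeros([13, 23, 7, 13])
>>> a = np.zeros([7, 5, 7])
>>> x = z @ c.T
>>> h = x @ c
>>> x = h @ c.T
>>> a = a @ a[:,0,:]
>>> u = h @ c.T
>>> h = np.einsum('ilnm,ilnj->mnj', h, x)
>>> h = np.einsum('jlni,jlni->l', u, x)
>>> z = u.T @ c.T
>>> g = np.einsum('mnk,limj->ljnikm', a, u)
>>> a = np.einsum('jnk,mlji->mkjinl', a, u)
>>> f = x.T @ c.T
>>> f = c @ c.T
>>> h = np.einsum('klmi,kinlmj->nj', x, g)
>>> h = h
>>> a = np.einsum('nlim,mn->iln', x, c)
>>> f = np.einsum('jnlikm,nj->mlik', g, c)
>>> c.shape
(3, 13)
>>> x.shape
(13, 23, 7, 3)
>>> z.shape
(3, 7, 23, 3)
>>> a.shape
(7, 23, 13)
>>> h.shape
(5, 7)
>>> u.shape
(13, 23, 7, 3)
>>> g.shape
(13, 3, 5, 23, 7, 7)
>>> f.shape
(7, 5, 23, 7)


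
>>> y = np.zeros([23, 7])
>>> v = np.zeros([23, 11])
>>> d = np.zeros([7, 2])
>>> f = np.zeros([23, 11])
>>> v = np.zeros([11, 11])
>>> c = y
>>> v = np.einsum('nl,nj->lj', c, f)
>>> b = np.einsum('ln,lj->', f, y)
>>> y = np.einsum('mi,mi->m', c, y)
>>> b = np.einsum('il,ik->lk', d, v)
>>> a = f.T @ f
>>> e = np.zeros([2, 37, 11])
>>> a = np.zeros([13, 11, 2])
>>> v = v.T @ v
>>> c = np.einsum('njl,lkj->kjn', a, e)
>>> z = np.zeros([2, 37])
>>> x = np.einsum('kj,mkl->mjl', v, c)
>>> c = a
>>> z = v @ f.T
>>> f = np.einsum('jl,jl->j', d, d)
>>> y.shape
(23,)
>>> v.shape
(11, 11)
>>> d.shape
(7, 2)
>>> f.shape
(7,)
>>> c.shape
(13, 11, 2)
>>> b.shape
(2, 11)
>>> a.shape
(13, 11, 2)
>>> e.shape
(2, 37, 11)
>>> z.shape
(11, 23)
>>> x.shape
(37, 11, 13)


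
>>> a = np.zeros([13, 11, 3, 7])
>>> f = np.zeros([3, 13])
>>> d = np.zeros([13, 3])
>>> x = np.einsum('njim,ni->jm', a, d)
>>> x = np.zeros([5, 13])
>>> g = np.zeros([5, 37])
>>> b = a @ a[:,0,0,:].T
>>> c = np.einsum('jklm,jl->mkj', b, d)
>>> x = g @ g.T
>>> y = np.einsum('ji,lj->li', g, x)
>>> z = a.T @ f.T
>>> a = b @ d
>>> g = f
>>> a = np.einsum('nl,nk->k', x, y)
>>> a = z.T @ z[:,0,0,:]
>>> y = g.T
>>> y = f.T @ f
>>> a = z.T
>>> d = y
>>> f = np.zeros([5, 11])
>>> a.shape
(3, 11, 3, 7)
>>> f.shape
(5, 11)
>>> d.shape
(13, 13)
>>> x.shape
(5, 5)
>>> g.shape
(3, 13)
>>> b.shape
(13, 11, 3, 13)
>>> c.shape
(13, 11, 13)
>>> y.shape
(13, 13)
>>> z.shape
(7, 3, 11, 3)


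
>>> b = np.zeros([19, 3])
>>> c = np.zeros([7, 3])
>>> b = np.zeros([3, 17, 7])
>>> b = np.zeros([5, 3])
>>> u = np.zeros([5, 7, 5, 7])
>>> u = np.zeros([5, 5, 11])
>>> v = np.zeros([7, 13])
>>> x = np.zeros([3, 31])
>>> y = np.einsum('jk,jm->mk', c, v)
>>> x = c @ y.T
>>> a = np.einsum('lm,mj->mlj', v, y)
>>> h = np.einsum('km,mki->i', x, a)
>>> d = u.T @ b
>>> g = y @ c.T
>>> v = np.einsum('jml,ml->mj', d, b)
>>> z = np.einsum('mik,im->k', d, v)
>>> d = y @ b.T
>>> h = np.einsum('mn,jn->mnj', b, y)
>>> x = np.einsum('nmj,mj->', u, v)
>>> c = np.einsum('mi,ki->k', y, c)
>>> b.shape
(5, 3)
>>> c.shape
(7,)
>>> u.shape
(5, 5, 11)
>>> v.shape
(5, 11)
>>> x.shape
()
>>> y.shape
(13, 3)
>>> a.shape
(13, 7, 3)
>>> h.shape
(5, 3, 13)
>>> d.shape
(13, 5)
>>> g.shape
(13, 7)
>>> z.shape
(3,)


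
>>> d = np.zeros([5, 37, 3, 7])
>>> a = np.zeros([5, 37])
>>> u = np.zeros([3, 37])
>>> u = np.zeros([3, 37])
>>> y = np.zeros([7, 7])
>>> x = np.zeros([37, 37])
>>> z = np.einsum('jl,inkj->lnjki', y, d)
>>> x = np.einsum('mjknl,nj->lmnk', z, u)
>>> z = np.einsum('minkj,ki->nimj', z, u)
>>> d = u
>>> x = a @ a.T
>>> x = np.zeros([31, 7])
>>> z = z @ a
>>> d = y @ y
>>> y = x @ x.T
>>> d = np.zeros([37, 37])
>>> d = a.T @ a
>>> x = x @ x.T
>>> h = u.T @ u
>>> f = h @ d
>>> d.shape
(37, 37)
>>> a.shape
(5, 37)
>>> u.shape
(3, 37)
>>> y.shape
(31, 31)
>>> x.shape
(31, 31)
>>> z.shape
(7, 37, 7, 37)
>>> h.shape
(37, 37)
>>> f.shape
(37, 37)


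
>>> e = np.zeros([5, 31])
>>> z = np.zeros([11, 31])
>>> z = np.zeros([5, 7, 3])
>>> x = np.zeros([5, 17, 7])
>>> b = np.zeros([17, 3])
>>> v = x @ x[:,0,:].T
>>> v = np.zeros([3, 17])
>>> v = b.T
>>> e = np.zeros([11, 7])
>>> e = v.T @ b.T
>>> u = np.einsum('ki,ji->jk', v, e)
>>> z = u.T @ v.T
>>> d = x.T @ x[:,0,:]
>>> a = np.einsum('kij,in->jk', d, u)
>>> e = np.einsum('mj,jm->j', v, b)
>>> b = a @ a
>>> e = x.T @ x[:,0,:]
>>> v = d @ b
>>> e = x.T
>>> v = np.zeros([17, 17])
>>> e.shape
(7, 17, 5)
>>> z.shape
(3, 3)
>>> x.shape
(5, 17, 7)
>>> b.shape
(7, 7)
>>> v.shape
(17, 17)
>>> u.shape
(17, 3)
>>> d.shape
(7, 17, 7)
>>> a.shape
(7, 7)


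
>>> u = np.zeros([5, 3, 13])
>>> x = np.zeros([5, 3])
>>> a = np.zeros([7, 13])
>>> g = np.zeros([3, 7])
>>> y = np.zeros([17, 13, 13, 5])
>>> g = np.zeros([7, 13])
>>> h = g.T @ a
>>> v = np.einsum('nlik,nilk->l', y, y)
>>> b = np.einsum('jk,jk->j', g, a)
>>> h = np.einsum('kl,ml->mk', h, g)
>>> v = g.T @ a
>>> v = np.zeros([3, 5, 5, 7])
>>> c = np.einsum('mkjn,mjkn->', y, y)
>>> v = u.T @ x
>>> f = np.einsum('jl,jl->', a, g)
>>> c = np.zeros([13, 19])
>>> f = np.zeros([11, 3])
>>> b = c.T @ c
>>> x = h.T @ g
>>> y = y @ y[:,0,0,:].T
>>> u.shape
(5, 3, 13)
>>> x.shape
(13, 13)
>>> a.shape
(7, 13)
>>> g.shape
(7, 13)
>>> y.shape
(17, 13, 13, 17)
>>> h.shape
(7, 13)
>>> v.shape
(13, 3, 3)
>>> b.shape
(19, 19)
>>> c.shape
(13, 19)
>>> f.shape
(11, 3)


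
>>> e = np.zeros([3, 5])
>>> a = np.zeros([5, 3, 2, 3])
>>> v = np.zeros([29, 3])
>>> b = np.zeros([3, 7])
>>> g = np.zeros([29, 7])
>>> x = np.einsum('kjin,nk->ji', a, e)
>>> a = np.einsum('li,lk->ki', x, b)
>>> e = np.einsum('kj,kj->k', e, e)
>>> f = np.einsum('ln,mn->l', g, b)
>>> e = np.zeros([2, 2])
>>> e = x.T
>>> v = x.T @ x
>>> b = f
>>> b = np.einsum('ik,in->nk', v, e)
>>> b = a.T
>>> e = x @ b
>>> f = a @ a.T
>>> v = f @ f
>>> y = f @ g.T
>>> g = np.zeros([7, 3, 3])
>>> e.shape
(3, 7)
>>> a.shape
(7, 2)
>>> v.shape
(7, 7)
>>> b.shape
(2, 7)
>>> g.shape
(7, 3, 3)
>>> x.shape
(3, 2)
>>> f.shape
(7, 7)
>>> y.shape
(7, 29)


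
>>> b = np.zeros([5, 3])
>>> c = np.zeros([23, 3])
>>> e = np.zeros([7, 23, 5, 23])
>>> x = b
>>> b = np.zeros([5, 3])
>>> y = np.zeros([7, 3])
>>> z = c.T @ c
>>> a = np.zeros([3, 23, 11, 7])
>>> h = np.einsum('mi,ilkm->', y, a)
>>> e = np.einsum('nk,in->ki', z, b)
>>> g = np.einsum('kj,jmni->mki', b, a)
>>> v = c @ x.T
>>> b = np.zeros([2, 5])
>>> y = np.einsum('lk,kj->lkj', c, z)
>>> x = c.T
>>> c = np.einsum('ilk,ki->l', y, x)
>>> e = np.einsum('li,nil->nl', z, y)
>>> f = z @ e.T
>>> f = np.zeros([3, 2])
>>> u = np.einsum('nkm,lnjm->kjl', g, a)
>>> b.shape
(2, 5)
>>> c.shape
(3,)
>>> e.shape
(23, 3)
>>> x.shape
(3, 23)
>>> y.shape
(23, 3, 3)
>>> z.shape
(3, 3)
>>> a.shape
(3, 23, 11, 7)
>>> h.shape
()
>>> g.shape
(23, 5, 7)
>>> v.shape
(23, 5)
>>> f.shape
(3, 2)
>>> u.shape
(5, 11, 3)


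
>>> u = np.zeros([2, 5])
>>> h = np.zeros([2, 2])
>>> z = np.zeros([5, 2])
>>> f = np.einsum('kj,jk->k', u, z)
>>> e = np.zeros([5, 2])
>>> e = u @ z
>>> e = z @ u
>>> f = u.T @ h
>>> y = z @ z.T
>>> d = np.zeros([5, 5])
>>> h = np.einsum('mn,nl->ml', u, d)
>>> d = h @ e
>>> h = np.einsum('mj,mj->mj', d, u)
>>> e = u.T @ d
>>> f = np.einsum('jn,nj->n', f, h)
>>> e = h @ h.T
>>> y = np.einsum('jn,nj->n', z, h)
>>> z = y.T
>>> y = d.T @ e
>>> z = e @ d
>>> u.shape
(2, 5)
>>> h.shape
(2, 5)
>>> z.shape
(2, 5)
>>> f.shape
(2,)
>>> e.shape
(2, 2)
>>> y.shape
(5, 2)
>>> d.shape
(2, 5)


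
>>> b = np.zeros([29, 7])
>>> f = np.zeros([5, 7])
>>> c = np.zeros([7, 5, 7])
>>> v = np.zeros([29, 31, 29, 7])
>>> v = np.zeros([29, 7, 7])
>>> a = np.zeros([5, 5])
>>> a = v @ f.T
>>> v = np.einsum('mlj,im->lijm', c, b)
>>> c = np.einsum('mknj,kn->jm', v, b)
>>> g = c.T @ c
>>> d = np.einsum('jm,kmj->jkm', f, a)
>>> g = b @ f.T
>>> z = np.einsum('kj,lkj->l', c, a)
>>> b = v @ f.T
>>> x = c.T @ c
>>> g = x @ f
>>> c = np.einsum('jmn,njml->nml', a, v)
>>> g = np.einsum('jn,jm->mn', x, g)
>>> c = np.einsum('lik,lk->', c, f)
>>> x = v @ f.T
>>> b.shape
(5, 29, 7, 5)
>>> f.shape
(5, 7)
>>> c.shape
()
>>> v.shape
(5, 29, 7, 7)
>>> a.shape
(29, 7, 5)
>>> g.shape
(7, 5)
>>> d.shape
(5, 29, 7)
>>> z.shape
(29,)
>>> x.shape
(5, 29, 7, 5)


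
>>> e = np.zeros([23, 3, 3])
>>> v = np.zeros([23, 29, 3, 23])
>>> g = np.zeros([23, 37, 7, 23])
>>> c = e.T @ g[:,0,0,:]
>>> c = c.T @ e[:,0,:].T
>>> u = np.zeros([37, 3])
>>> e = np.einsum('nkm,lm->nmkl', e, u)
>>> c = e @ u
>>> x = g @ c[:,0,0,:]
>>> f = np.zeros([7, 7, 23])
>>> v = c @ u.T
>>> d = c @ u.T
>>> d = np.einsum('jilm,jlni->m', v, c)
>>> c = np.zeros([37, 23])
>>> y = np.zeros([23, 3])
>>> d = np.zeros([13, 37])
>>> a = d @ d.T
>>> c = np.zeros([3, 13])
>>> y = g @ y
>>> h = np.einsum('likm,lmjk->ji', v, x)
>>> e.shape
(23, 3, 3, 37)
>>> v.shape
(23, 3, 3, 37)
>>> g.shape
(23, 37, 7, 23)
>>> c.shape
(3, 13)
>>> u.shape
(37, 3)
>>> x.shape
(23, 37, 7, 3)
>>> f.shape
(7, 7, 23)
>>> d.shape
(13, 37)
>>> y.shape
(23, 37, 7, 3)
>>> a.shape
(13, 13)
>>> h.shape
(7, 3)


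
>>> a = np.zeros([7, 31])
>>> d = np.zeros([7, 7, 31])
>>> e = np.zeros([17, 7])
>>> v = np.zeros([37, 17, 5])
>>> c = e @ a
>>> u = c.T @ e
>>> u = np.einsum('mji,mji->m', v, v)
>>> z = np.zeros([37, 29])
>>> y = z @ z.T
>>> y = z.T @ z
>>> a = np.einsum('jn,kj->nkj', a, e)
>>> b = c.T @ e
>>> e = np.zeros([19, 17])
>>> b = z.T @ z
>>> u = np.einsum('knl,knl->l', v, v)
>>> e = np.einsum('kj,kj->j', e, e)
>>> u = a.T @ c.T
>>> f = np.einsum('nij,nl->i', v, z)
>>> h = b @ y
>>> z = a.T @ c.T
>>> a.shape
(31, 17, 7)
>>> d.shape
(7, 7, 31)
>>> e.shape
(17,)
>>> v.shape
(37, 17, 5)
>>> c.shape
(17, 31)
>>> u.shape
(7, 17, 17)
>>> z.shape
(7, 17, 17)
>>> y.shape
(29, 29)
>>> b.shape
(29, 29)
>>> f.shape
(17,)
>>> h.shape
(29, 29)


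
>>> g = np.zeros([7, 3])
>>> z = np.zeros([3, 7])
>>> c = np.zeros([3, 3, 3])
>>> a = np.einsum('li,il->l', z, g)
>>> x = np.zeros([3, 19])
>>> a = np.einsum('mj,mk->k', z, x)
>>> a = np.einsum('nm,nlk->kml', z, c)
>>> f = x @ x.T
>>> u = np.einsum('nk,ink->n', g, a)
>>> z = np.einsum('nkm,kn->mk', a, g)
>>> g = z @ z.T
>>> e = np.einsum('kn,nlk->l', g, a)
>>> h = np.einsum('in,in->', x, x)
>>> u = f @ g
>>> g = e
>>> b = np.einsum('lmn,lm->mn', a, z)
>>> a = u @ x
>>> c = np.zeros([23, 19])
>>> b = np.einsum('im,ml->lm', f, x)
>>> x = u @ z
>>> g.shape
(7,)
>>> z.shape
(3, 7)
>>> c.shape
(23, 19)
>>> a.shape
(3, 19)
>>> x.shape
(3, 7)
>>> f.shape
(3, 3)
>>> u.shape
(3, 3)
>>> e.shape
(7,)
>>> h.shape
()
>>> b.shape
(19, 3)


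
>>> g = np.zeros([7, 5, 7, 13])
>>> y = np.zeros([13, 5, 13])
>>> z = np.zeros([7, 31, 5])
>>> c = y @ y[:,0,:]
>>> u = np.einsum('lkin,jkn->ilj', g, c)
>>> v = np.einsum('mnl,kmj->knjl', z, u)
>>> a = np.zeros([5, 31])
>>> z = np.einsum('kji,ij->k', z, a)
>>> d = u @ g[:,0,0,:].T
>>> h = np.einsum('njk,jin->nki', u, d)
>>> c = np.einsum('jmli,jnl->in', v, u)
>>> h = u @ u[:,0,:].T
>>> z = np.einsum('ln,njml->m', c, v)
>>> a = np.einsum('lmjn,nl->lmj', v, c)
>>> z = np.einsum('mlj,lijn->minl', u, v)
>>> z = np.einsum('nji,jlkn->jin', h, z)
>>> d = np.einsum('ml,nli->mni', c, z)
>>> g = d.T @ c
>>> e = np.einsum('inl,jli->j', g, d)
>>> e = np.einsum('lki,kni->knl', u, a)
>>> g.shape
(7, 7, 7)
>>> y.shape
(13, 5, 13)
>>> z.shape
(7, 7, 7)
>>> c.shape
(5, 7)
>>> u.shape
(7, 7, 13)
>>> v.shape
(7, 31, 13, 5)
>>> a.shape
(7, 31, 13)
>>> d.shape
(5, 7, 7)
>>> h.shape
(7, 7, 7)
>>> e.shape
(7, 31, 7)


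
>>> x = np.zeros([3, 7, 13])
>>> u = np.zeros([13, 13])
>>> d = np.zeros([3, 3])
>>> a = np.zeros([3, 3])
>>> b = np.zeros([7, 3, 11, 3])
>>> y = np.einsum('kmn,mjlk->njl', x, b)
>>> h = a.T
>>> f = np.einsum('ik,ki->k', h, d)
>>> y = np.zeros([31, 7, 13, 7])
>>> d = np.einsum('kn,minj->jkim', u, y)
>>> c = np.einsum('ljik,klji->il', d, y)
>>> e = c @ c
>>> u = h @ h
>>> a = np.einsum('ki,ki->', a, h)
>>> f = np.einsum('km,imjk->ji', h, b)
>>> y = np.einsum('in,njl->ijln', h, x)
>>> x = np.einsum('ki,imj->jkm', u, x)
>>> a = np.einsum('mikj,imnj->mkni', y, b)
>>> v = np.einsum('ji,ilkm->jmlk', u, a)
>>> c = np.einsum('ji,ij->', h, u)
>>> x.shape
(13, 3, 7)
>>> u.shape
(3, 3)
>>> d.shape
(7, 13, 7, 31)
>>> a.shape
(3, 13, 11, 7)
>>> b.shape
(7, 3, 11, 3)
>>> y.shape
(3, 7, 13, 3)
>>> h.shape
(3, 3)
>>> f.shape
(11, 7)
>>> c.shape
()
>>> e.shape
(7, 7)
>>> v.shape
(3, 7, 13, 11)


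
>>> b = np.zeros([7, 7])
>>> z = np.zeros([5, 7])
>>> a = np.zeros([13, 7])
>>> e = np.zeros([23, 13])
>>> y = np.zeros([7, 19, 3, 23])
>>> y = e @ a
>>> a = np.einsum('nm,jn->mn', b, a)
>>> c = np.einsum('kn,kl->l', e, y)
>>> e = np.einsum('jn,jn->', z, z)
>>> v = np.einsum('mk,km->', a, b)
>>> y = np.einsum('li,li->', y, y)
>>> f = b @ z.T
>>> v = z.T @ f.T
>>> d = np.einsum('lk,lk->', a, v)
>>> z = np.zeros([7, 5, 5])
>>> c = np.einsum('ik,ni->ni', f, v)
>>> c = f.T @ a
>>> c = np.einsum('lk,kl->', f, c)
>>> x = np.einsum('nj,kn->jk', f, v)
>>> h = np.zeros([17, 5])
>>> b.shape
(7, 7)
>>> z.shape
(7, 5, 5)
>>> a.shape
(7, 7)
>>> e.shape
()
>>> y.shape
()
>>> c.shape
()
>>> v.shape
(7, 7)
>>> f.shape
(7, 5)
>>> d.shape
()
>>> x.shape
(5, 7)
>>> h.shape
(17, 5)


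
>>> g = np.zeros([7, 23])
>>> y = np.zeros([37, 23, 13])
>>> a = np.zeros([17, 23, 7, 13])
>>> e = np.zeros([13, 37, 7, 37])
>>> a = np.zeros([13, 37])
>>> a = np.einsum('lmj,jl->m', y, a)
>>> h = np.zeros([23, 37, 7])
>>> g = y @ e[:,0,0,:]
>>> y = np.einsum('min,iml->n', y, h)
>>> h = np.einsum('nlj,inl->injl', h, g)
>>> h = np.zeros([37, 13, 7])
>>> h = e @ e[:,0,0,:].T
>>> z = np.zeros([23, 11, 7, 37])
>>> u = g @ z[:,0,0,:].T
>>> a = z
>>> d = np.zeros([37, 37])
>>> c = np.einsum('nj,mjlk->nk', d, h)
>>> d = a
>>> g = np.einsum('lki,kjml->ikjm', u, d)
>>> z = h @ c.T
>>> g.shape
(23, 23, 11, 7)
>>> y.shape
(13,)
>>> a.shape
(23, 11, 7, 37)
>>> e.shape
(13, 37, 7, 37)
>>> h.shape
(13, 37, 7, 13)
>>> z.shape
(13, 37, 7, 37)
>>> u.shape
(37, 23, 23)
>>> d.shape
(23, 11, 7, 37)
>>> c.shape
(37, 13)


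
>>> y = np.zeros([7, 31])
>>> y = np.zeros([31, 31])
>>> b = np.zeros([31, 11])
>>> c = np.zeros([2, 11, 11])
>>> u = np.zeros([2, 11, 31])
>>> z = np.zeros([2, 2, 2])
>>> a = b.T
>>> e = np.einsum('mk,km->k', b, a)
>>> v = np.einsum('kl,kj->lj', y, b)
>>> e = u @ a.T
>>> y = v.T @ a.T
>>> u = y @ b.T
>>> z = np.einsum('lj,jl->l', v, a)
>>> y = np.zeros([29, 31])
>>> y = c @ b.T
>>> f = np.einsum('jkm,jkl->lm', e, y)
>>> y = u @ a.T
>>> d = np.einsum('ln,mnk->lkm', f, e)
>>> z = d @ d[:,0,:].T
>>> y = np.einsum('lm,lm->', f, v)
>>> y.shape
()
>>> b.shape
(31, 11)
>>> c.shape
(2, 11, 11)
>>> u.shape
(11, 31)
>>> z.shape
(31, 11, 31)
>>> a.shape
(11, 31)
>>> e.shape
(2, 11, 11)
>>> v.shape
(31, 11)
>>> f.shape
(31, 11)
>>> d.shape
(31, 11, 2)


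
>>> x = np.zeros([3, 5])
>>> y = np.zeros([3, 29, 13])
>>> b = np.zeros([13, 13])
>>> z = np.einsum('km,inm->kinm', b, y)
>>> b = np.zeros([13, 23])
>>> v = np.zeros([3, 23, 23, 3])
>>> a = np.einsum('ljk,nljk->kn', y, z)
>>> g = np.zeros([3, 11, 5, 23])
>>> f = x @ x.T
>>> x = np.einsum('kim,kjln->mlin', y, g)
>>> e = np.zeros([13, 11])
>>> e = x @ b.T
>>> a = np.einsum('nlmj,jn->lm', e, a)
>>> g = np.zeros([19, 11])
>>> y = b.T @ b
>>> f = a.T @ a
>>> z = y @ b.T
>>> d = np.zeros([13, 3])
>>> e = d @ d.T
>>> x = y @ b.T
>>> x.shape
(23, 13)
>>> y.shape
(23, 23)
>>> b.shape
(13, 23)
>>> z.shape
(23, 13)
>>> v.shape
(3, 23, 23, 3)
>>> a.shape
(5, 29)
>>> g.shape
(19, 11)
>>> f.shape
(29, 29)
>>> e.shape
(13, 13)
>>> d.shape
(13, 3)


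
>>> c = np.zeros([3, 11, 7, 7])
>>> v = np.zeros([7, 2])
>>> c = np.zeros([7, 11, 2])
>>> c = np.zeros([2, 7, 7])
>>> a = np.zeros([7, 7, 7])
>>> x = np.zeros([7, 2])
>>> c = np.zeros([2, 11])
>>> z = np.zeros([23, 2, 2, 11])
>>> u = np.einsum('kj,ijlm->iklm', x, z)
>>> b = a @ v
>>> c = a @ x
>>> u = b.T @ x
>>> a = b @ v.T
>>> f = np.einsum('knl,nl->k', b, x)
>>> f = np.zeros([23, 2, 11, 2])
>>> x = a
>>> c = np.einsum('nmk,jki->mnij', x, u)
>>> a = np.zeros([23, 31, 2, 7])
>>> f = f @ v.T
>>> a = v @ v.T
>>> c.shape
(7, 7, 2, 2)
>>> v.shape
(7, 2)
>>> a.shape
(7, 7)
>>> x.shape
(7, 7, 7)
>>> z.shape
(23, 2, 2, 11)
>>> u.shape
(2, 7, 2)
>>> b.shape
(7, 7, 2)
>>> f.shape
(23, 2, 11, 7)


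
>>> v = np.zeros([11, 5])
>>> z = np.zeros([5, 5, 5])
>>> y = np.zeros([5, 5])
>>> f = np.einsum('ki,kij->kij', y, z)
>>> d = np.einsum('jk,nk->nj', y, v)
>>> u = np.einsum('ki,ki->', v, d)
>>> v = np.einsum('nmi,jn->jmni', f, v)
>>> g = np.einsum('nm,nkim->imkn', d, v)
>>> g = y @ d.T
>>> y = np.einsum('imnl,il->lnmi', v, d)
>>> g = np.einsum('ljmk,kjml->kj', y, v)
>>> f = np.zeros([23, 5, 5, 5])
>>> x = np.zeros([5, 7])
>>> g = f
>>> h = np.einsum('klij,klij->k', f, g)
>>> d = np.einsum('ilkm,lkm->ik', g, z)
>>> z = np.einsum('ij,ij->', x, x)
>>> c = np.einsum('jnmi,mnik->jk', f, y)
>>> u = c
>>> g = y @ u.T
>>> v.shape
(11, 5, 5, 5)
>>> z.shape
()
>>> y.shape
(5, 5, 5, 11)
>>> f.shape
(23, 5, 5, 5)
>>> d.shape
(23, 5)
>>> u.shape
(23, 11)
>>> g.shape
(5, 5, 5, 23)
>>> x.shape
(5, 7)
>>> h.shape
(23,)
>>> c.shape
(23, 11)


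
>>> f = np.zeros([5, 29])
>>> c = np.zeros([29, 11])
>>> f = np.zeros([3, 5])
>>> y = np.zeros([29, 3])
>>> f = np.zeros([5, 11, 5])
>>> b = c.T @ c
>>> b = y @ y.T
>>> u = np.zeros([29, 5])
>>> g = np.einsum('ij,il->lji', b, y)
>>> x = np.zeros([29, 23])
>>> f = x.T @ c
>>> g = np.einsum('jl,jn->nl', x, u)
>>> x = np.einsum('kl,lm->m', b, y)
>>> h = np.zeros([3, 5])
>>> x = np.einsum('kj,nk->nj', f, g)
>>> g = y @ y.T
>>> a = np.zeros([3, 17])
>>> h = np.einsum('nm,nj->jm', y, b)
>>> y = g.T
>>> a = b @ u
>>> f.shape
(23, 11)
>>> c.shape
(29, 11)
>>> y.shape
(29, 29)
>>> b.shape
(29, 29)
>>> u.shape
(29, 5)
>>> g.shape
(29, 29)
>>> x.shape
(5, 11)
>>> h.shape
(29, 3)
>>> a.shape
(29, 5)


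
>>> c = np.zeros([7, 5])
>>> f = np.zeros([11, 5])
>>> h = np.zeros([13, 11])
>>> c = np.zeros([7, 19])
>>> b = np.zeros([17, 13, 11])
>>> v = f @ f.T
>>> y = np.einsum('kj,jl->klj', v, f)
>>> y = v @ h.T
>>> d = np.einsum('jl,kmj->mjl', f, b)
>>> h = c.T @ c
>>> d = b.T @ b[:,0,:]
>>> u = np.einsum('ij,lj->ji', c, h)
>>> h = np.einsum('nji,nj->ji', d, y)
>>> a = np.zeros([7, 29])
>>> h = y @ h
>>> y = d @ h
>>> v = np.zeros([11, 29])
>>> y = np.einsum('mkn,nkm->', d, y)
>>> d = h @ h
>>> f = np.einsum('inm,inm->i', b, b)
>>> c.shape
(7, 19)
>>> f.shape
(17,)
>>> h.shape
(11, 11)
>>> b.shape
(17, 13, 11)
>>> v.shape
(11, 29)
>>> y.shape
()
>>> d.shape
(11, 11)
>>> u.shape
(19, 7)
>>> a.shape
(7, 29)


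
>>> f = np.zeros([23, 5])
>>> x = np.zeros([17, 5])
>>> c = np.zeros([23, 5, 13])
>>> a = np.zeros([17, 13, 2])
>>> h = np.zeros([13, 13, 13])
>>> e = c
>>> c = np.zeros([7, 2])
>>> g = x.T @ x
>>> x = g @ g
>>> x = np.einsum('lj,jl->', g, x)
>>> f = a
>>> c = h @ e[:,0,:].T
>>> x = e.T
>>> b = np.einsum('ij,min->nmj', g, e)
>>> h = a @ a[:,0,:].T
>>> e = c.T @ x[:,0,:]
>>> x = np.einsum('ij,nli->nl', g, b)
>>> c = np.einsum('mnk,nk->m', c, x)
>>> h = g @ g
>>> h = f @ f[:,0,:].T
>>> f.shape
(17, 13, 2)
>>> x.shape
(13, 23)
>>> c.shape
(13,)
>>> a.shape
(17, 13, 2)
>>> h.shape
(17, 13, 17)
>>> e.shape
(23, 13, 23)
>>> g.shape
(5, 5)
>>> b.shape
(13, 23, 5)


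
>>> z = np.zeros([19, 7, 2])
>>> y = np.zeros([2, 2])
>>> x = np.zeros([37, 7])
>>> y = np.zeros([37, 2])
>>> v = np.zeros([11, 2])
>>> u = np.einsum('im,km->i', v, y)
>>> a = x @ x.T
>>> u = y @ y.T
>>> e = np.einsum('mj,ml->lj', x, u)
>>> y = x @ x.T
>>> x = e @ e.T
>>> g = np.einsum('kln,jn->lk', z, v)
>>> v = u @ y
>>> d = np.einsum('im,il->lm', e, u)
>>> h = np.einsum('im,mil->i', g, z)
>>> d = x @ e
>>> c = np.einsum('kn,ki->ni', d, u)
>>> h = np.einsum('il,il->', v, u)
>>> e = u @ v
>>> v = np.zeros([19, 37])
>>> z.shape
(19, 7, 2)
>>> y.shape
(37, 37)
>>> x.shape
(37, 37)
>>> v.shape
(19, 37)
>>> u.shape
(37, 37)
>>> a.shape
(37, 37)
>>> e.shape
(37, 37)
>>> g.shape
(7, 19)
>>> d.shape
(37, 7)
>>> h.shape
()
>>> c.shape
(7, 37)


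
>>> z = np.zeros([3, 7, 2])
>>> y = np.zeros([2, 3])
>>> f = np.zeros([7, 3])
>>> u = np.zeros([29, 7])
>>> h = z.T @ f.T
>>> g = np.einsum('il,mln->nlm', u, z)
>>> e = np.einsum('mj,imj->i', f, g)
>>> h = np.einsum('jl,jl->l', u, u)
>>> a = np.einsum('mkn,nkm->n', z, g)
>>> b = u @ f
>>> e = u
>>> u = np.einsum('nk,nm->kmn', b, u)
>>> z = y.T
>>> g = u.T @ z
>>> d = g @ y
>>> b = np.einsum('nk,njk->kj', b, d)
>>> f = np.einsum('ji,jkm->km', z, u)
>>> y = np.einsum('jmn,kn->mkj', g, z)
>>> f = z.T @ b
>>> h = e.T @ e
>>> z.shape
(3, 2)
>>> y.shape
(7, 3, 29)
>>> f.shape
(2, 7)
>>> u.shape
(3, 7, 29)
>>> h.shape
(7, 7)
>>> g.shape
(29, 7, 2)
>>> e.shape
(29, 7)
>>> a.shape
(2,)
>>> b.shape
(3, 7)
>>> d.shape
(29, 7, 3)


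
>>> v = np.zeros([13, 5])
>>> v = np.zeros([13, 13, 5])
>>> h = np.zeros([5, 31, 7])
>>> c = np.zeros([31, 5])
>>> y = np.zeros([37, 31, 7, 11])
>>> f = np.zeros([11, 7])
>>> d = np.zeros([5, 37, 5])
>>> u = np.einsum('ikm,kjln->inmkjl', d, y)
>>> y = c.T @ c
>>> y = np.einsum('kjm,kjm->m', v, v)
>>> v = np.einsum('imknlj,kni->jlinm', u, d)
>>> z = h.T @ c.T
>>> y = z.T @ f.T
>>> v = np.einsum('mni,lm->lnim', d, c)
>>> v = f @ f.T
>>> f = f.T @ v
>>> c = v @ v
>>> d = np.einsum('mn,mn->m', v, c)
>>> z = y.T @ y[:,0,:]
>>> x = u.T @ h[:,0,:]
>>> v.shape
(11, 11)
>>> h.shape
(5, 31, 7)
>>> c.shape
(11, 11)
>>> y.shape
(31, 31, 11)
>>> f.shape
(7, 11)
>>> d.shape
(11,)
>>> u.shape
(5, 11, 5, 37, 31, 7)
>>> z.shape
(11, 31, 11)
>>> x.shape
(7, 31, 37, 5, 11, 7)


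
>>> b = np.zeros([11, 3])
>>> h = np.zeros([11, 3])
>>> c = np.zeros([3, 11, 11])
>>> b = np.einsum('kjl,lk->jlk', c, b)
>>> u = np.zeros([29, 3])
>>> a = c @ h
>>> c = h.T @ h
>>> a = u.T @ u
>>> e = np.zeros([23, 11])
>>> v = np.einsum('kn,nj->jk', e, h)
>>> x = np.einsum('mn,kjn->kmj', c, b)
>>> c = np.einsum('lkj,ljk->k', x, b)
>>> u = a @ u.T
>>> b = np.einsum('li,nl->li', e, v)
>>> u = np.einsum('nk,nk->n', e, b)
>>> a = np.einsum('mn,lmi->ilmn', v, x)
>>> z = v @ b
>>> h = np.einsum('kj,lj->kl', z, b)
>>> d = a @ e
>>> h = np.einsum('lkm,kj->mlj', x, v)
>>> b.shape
(23, 11)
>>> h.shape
(11, 11, 23)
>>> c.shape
(3,)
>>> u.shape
(23,)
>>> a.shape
(11, 11, 3, 23)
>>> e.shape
(23, 11)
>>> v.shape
(3, 23)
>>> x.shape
(11, 3, 11)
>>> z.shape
(3, 11)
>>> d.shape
(11, 11, 3, 11)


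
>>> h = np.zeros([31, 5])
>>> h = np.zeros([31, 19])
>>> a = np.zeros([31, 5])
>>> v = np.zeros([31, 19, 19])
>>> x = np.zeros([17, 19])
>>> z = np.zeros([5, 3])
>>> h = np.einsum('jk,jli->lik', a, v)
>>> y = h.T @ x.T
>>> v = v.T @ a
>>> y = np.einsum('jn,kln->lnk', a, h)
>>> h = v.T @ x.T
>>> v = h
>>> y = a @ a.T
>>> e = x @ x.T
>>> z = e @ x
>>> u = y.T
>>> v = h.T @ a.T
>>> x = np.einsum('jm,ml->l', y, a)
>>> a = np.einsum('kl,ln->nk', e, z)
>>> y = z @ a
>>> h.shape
(5, 19, 17)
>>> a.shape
(19, 17)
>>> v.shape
(17, 19, 31)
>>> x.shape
(5,)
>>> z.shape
(17, 19)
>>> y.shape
(17, 17)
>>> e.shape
(17, 17)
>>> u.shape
(31, 31)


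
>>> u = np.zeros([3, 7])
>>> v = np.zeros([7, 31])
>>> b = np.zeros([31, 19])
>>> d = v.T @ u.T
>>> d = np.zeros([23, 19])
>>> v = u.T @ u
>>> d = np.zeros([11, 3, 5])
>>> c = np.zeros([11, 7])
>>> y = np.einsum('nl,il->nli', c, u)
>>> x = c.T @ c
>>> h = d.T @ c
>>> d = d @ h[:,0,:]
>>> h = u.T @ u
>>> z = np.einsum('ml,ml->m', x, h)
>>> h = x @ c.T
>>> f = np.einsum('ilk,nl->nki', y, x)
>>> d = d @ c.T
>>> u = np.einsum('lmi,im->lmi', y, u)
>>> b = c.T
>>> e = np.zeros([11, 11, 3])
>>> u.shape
(11, 7, 3)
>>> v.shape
(7, 7)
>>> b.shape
(7, 11)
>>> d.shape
(11, 3, 11)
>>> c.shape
(11, 7)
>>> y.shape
(11, 7, 3)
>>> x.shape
(7, 7)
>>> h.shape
(7, 11)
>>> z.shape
(7,)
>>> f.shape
(7, 3, 11)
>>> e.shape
(11, 11, 3)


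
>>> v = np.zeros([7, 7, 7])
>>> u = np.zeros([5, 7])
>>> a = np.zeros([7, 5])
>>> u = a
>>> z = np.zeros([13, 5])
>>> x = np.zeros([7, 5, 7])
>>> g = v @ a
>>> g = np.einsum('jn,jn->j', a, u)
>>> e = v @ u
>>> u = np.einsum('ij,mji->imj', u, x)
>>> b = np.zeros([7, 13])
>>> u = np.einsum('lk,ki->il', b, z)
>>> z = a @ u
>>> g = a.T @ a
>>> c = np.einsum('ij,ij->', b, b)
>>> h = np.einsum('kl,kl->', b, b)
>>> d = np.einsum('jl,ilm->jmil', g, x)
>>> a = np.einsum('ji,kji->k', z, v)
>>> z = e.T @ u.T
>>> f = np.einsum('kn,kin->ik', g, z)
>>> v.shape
(7, 7, 7)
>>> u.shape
(5, 7)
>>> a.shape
(7,)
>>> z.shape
(5, 7, 5)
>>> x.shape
(7, 5, 7)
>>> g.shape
(5, 5)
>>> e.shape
(7, 7, 5)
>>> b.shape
(7, 13)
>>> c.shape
()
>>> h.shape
()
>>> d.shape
(5, 7, 7, 5)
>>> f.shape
(7, 5)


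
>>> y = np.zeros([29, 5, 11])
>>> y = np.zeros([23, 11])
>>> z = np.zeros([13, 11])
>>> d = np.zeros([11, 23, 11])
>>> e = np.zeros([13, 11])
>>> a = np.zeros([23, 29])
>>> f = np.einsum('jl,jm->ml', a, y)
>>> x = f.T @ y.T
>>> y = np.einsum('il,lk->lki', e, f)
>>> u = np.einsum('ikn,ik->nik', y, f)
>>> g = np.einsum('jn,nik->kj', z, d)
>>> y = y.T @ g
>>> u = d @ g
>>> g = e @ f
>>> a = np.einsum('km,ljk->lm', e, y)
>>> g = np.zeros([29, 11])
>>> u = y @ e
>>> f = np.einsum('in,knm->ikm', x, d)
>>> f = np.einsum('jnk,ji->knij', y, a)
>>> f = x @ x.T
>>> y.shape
(13, 29, 13)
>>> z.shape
(13, 11)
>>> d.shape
(11, 23, 11)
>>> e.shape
(13, 11)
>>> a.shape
(13, 11)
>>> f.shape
(29, 29)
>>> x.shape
(29, 23)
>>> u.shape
(13, 29, 11)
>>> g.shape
(29, 11)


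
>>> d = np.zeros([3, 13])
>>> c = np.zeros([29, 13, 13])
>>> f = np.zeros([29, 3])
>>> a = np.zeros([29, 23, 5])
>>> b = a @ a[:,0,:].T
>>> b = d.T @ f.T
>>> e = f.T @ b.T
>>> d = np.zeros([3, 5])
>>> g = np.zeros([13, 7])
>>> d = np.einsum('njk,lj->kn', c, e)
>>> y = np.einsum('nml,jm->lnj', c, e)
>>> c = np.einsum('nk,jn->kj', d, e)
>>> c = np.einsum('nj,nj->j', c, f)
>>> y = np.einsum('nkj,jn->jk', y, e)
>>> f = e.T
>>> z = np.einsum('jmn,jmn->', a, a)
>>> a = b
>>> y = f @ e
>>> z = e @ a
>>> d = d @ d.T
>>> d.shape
(13, 13)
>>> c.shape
(3,)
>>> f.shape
(13, 3)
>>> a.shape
(13, 29)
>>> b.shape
(13, 29)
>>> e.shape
(3, 13)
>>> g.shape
(13, 7)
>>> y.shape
(13, 13)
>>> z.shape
(3, 29)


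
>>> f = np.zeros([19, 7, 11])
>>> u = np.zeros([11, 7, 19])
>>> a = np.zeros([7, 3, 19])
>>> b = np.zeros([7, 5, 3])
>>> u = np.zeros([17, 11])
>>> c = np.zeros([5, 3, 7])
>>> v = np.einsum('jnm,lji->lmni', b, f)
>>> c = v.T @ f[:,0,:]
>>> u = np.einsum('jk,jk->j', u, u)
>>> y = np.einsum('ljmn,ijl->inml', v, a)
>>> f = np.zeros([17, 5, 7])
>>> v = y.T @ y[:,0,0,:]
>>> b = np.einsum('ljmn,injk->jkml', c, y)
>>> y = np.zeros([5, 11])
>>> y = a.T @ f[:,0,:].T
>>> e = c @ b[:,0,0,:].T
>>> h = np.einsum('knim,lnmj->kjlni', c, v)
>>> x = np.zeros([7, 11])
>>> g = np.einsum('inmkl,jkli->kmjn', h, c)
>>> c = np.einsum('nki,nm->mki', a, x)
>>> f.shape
(17, 5, 7)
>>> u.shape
(17,)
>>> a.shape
(7, 3, 19)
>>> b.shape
(5, 19, 3, 11)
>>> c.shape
(11, 3, 19)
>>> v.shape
(19, 5, 11, 19)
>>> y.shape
(19, 3, 17)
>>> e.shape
(11, 5, 3, 5)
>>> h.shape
(11, 19, 19, 5, 3)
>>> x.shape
(7, 11)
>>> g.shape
(5, 19, 11, 19)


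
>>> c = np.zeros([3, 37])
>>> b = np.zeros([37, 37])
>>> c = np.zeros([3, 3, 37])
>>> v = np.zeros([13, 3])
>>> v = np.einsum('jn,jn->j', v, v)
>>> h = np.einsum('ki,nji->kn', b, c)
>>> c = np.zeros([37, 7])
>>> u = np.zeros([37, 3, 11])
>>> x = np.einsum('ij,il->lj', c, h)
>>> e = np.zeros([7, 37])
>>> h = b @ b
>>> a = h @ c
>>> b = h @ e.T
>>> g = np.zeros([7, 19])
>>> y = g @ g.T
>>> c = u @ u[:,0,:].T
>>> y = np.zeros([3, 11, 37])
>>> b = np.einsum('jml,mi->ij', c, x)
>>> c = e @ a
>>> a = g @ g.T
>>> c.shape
(7, 7)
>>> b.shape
(7, 37)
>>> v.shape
(13,)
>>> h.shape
(37, 37)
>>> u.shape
(37, 3, 11)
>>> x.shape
(3, 7)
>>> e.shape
(7, 37)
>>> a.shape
(7, 7)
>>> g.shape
(7, 19)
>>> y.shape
(3, 11, 37)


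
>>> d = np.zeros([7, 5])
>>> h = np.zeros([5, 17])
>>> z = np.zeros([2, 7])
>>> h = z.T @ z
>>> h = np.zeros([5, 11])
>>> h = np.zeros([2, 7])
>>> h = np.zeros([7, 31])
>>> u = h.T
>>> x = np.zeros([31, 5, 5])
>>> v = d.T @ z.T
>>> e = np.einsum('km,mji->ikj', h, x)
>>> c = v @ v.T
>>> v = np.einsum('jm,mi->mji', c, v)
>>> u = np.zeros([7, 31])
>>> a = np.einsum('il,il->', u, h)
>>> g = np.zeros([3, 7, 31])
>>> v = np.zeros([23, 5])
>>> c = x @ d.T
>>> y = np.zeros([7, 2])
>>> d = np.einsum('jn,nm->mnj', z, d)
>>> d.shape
(5, 7, 2)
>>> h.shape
(7, 31)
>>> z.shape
(2, 7)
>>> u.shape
(7, 31)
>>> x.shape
(31, 5, 5)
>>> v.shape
(23, 5)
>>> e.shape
(5, 7, 5)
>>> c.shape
(31, 5, 7)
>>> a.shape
()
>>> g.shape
(3, 7, 31)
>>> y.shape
(7, 2)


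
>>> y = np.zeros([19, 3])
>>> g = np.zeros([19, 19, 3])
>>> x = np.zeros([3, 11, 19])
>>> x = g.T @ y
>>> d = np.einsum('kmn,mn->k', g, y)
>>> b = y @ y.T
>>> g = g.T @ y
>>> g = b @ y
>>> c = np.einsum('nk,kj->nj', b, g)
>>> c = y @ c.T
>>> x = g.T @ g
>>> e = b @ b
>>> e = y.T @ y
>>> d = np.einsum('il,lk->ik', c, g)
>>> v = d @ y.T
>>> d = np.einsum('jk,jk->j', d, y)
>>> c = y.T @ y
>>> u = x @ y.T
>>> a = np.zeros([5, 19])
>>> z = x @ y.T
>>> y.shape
(19, 3)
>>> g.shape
(19, 3)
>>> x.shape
(3, 3)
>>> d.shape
(19,)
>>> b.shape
(19, 19)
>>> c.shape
(3, 3)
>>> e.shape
(3, 3)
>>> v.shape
(19, 19)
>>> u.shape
(3, 19)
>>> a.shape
(5, 19)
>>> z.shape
(3, 19)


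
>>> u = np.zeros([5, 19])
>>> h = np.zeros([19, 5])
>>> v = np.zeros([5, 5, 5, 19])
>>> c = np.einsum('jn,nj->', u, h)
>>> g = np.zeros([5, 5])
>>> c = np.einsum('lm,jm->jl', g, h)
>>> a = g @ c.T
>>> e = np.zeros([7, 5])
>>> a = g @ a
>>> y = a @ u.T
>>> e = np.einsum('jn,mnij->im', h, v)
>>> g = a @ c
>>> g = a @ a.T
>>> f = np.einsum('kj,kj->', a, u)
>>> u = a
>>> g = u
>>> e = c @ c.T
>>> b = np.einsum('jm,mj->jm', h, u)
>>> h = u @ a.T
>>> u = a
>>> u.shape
(5, 19)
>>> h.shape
(5, 5)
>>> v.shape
(5, 5, 5, 19)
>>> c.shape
(19, 5)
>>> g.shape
(5, 19)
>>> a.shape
(5, 19)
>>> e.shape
(19, 19)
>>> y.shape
(5, 5)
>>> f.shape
()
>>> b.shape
(19, 5)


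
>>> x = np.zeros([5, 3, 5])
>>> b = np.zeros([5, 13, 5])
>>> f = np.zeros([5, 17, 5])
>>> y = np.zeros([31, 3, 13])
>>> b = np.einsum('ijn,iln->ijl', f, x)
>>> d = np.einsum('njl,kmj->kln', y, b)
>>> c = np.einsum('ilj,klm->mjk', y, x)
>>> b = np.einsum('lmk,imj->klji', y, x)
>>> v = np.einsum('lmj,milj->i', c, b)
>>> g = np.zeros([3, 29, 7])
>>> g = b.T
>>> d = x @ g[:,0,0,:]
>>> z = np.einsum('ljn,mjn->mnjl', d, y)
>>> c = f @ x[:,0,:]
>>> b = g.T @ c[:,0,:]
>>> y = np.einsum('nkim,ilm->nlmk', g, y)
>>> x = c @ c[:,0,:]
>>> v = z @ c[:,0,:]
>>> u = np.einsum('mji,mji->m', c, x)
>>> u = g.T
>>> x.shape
(5, 17, 5)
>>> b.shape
(13, 31, 5, 5)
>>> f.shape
(5, 17, 5)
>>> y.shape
(5, 3, 13, 5)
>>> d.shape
(5, 3, 13)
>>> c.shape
(5, 17, 5)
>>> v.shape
(31, 13, 3, 5)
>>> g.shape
(5, 5, 31, 13)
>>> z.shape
(31, 13, 3, 5)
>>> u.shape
(13, 31, 5, 5)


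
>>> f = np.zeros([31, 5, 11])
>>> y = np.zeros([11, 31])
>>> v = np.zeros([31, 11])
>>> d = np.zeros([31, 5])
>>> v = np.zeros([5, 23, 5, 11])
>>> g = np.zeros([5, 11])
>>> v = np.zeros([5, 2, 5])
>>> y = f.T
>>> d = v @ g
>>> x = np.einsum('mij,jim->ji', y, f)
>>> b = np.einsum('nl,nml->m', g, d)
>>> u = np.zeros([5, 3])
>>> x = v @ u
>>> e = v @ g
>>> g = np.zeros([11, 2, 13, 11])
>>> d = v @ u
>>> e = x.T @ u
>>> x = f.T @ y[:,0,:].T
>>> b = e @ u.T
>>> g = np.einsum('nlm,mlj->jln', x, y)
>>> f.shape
(31, 5, 11)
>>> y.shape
(11, 5, 31)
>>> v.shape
(5, 2, 5)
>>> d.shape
(5, 2, 3)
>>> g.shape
(31, 5, 11)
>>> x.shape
(11, 5, 11)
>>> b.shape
(3, 2, 5)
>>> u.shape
(5, 3)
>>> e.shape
(3, 2, 3)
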